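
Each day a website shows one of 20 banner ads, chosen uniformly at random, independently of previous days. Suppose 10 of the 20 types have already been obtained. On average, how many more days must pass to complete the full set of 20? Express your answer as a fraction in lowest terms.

7381/126

Starting from 10 distinct types, each trial gives a new one with probability (20−i)/20 when i types are held, so the wait for the next new type is 20/(20−i).
E = 20/10 + 20/9 + 20/8 + 20/7 + 20/6 + 20/5 + 20/4 + 20/3 + 20/2 + 20/1 = 7381/126.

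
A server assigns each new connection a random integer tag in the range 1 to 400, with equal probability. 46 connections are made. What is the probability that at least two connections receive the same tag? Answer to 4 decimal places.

0.9322

It's easier to compute the probability that all 46 are distinct.
P(all distinct) = 400/400 · 399/400 · ··· · 355/400 ≈ 0.0678.
So the probability of at least one match is 1 − 0.0678 = 0.9322.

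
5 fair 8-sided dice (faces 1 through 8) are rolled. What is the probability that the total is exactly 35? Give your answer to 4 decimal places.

There are 8^5 = 32768 equally likely outcomes.
The number of ordered 5-tuples from {1,…,8} summing to 35 is 126.
P(sum = 35) = 126/32768 = 63/16384 ≈ 0.0038.

0.0038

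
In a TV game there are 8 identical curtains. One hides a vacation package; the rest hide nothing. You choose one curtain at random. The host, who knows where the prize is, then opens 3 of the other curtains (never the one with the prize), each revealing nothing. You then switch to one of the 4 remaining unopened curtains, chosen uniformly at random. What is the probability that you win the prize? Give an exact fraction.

Your original curtain holds the prize with probability 1/8, so the other 7 collectively hold it with probability 7/8.
The host can always find 3 empty curtains to open, so the reveals don't change that 7/8; it is now spread over the 4 remaining unopened curtains.
P(win by switching) = (7/8) · (1/4) = 7/32.

7/32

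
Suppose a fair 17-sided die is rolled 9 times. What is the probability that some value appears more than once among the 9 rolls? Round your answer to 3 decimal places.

0.926

P(all 9 different) = 17/17 · 16/17 · ··· · 9/17 ≈ 0.074.
P(at least two equal) = 1 − 0.074 = 0.926.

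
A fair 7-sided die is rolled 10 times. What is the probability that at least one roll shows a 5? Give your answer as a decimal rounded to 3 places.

P(no roll shows a 5) = (6/7)^10 ≈ 0.214.
P(at least one) = 1 − 0.214 = 0.786.

0.786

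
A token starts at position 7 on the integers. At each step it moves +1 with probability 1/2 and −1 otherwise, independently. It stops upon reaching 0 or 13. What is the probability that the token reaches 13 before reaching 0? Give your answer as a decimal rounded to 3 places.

With a fair step, P(i) = ½P(i−1) + ½P(i+1) with P(0)=0, P(13)=1 has the linear solution P(i) = i/13.
P(7) = 7/13 ≈ 0.538.

0.538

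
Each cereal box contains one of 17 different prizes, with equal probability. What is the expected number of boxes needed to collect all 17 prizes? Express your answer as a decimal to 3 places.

After i distinct types are collected, each trial gives a new one with probability (17−i)/17, so the expected wait for the next new type is 17/(17−i).
E = 17/17 + 17/16 + 17/15 + 17/14 + 17/13 + 17/12 + 17/11 + 17/10 + 17/9 + 17/8 + 17/7 + 17/6 + 17/5 + 17/4 + 17/3 + 17/2 + 17/1 = 42142223/720720 ≈ 58.472.

58.472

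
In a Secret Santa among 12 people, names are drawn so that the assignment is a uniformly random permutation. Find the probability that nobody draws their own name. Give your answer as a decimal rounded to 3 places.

0.368

This is the derangement probability: permutations of 12 with no fixed point.
D(12) = 12! · (1 − 1/1! + 1/2! − ··· + (−1)^12/12!) = 176214841.
P = 176214841/479001600 = 16019531/43545600 ≈ 0.368.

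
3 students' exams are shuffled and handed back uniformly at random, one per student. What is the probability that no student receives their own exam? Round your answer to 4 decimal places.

This is the derangement probability: permutations of 3 with no fixed point.
D(3) = 3! · (1 − 1/1! + 1/2! − ··· + (−1)^3/3!) = 2.
P = 2/6 = 1/3 ≈ 0.3333.

0.3333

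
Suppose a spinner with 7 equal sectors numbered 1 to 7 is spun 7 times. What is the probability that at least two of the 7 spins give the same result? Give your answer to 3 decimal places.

0.994

P(all 7 different) = 7/7 · 6/7 · ··· · 1/7 ≈ 0.006.
P(at least two equal) = 1 − 0.006 = 0.994.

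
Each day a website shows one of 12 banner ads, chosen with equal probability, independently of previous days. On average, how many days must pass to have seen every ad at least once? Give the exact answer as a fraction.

After i distinct types are collected, each trial gives a new one with probability (12−i)/12, so the expected wait for the next new type is 12/(12−i).
E = 12/12 + 12/11 + 12/10 + 12/9 + 12/8 + 12/7 + 12/6 + 12/5 + 12/4 + 12/3 + 12/2 + 12/1 = 86021/2310.

86021/2310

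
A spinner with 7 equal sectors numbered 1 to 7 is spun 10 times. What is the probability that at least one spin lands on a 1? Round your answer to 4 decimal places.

P(no spin lands on a 1) = (6/7)^10 ≈ 0.2141.
P(at least one) = 1 − 0.2141 = 0.7859.

0.7859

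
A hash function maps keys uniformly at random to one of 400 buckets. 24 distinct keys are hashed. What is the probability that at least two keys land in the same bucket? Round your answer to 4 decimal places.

It's easier to compute the probability that all 24 are distinct.
P(all distinct) = 400/400 · 399/400 · ··· · 377/400 ≈ 0.4946.
So the probability of at least one match is 1 − 0.4946 = 0.5054.

0.5054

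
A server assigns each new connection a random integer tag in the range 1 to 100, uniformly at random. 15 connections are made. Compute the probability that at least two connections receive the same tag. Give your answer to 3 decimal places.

It's easier to compute the probability that all 15 are distinct.
P(all distinct) = 100/100 · 99/100 · ··· · 86/100 ≈ 0.331.
So the probability of at least one match is 1 − 0.331 = 0.669.

0.669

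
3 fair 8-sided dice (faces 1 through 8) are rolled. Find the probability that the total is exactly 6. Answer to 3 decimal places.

There are 8^3 = 512 equally likely outcomes.
The number of ordered 3-tuples from {1,…,8} summing to 6 is 10.
P(sum = 6) = 10/512 = 5/256 ≈ 0.020.

0.020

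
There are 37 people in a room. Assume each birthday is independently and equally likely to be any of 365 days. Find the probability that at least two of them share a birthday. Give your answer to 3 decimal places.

It's easier to compute the probability that all 37 are distinct.
P(all distinct) = 365/365 · 364/365 · ··· · 329/365 ≈ 0.151.
So the probability of at least one match is 1 − 0.151 = 0.849.

0.849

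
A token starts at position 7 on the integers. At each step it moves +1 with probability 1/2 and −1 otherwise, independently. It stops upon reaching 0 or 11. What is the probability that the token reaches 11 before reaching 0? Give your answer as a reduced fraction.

With a fair step, P(i) = ½P(i−1) + ½P(i+1) with P(0)=0, P(11)=1 has the linear solution P(i) = i/11.
P(7) = 7/11.

7/11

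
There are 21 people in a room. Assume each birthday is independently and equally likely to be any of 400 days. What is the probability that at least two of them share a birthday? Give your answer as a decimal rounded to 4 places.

0.4139

It's easier to compute the probability that all 21 are distinct.
P(all distinct) = 400/400 · 399/400 · ··· · 380/400 ≈ 0.5861.
So the probability of at least one match is 1 − 0.5861 = 0.4139.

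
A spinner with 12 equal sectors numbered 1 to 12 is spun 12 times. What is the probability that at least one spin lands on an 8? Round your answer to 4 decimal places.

0.6480

P(no spin lands on an 8) = (11/12)^12 ≈ 0.3520.
P(at least one) = 1 − 0.3520 = 0.6480.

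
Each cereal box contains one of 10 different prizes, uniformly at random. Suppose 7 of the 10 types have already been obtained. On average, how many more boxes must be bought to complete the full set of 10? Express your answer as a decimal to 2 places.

18.33

Starting from 7 distinct types, each trial gives a new one with probability (10−i)/10 when i types are held, so the wait for the next new type is 10/(10−i).
E = 10/3 + 10/2 + 10/1 = 55/3 ≈ 18.33.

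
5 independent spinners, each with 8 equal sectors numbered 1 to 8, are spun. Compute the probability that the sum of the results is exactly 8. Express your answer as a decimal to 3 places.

There are 8^5 = 32768 equally likely outcomes.
The number of ordered 5-tuples from {1,…,8} summing to 8 is 35.
P(sum = 8) = 35/32768 ≈ 0.001.

0.001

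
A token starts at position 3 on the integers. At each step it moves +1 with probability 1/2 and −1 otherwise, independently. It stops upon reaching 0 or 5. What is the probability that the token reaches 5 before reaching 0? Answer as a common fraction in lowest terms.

With a fair step, P(i) = ½P(i−1) + ½P(i+1) with P(0)=0, P(5)=1 has the linear solution P(i) = i/5.
P(3) = 3/5.

3/5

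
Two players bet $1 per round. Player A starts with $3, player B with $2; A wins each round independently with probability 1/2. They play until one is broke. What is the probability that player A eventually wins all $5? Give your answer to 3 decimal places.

With a fair step, P(i) = ½P(i−1) + ½P(i+1) with P(0)=0, P(5)=1 has the linear solution P(i) = i/5.
P(3) = 3/5 ≈ 0.600.

0.600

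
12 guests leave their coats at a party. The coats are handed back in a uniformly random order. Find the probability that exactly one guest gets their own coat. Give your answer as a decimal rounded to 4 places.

Choose which one is fixed: C(12,1) = 12 ways.
The remaining 11 must have no fixed point: D(11) = 14684570.
P = 12·14684570/479001600 = 1468457/3991680 ≈ 0.3679.

0.3679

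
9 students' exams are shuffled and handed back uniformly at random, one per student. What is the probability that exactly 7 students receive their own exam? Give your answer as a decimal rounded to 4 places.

Choose which 7 of the 9 are fixed: C(9,7) = 36 ways.
The remaining 2 must have no fixed point: D(2) = 1.
P = 36·1/362880 = 1/10080 ≈ 0.0001.

0.0001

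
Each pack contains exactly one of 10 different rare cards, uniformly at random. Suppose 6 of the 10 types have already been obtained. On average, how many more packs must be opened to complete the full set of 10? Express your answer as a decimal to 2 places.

20.83

Starting from 6 distinct types, each trial gives a new one with probability (10−i)/10 when i types are held, so the wait for the next new type is 10/(10−i).
E = 10/4 + 10/3 + 10/2 + 10/1 = 125/6 ≈ 20.83.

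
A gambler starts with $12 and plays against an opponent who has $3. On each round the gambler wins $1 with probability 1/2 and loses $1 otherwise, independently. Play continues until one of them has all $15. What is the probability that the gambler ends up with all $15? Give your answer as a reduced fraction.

4/5

With a fair step, P(i) = ½P(i−1) + ½P(i+1) with P(0)=0, P(15)=1 has the linear solution P(i) = i/15.
P(12) = 12/15 = 4/5.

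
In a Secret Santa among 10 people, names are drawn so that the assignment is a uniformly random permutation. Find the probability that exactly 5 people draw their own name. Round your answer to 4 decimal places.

0.0031

Choose which 5 of the 10 are fixed: C(10,5) = 252 ways.
The remaining 5 must have no fixed point: D(5) = 44.
P = 252·44/3628800 = 11/3600 ≈ 0.0031.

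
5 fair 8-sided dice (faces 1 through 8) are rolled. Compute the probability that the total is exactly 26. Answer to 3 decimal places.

0.061

There are 8^5 = 32768 equally likely outcomes.
The number of ordered 5-tuples from {1,…,8} summing to 26 is 2010.
P(sum = 26) = 2010/32768 = 1005/16384 ≈ 0.061.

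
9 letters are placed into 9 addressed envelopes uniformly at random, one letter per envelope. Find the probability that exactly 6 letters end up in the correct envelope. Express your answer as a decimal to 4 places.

0.0005

Choose which 6 of the 9 are fixed: C(9,6) = 84 ways.
The remaining 3 must have no fixed point: D(3) = 2.
P = 84·2/362880 = 1/2160 ≈ 0.0005.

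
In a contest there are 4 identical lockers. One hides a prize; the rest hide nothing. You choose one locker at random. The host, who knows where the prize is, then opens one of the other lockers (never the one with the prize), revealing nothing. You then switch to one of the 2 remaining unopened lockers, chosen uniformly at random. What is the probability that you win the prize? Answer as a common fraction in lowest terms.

3/8

Your original locker holds the prize with probability 1/4, so the other 3 collectively hold it with probability 3/4.
The host can always find an empty locker to open, so this doesn't change that 3/4; it is now spread over the 2 remaining unopened lockers.
P(win by switching) = (3/4) · (1/2) = 3/8.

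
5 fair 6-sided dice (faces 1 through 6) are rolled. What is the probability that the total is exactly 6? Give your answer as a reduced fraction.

5/7776

There are 6^5 = 7776 equally likely outcomes.
The number of ordered 5-tuples from {1,…,6} summing to 6 is 5.
P(sum = 6) = 5/7776.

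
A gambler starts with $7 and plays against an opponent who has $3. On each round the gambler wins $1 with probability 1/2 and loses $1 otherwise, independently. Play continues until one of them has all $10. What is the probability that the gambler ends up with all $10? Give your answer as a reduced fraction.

7/10

With a fair step, P(i) = ½P(i−1) + ½P(i+1) with P(0)=0, P(10)=1 has the linear solution P(i) = i/10.
P(7) = 7/10.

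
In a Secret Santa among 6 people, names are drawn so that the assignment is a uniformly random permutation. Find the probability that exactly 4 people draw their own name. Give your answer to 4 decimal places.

Choose which 4 of the 6 are fixed: C(6,4) = 15 ways.
The remaining 2 must have no fixed point: D(2) = 1.
P = 15·1/720 = 1/48 ≈ 0.0208.

0.0208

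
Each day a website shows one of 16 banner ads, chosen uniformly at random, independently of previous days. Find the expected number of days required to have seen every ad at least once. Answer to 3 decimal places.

After i distinct types are collected, each trial gives a new one with probability (16−i)/16, so the expected wait for the next new type is 16/(16−i).
E = 16/16 + 16/15 + 16/14 + 16/13 + 16/12 + 16/11 + 16/10 + 16/9 + 16/8 + 16/7 + 16/6 + 16/5 + 16/4 + 16/3 + 16/2 + 16/1 = 2436559/45045 ≈ 54.092.

54.092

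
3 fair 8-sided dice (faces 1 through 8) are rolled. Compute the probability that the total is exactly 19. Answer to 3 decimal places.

There are 8^3 = 512 equally likely outcomes.
The number of ordered 3-tuples from {1,…,8} summing to 19 is 21.
P(sum = 19) = 21/512 ≈ 0.041.

0.041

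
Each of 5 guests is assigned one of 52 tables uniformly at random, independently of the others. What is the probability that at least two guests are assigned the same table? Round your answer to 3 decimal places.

It's easier to compute the probability that all 5 are distinct.
P(all distinct) = 52/52 · 51/52 · ··· · 48/52 ≈ 0.820.
So the probability of at least one match is 1 − 0.820 = 0.180.

0.180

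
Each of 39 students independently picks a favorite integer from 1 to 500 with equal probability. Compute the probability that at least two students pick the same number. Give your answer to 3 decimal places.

It's easier to compute the probability that all 39 are distinct.
P(all distinct) = 500/500 · 499/500 · ··· · 462/500 ≈ 0.218.
So the probability of at least one match is 1 − 0.218 = 0.782.

0.782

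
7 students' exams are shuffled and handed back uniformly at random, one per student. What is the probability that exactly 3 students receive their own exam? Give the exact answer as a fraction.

Choose which 3 of the 7 are fixed: C(7,3) = 35 ways.
The remaining 4 must have no fixed point: D(4) = 9.
P = 35·9/5040 = 1/16.

1/16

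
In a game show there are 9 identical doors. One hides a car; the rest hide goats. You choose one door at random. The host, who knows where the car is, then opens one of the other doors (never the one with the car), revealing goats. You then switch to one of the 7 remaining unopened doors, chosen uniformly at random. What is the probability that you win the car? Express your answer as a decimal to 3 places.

0.127

Your original door holds the car with probability 1/9, so the other 8 collectively hold it with probability 8/9.
The host can always find an empty door to open, so this doesn't change that 8/9; it is now spread over the 7 remaining unopened doors.
P(win by switching) = (8/9) · (1/7) = 8/63 ≈ 0.127.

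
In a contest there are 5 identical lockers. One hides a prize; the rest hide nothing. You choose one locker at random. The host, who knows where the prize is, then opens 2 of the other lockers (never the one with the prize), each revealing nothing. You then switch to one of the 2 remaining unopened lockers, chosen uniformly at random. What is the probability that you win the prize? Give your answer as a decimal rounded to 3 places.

Your original locker holds the prize with probability 1/5, so the other 4 collectively hold it with probability 4/5.
The host can always find 2 empty lockers to open, so the reveals don't change that 4/5; it is now spread over the 2 remaining unopened lockers.
P(win by switching) = (4/5) · (1/2) = 2/5 ≈ 0.400.

0.400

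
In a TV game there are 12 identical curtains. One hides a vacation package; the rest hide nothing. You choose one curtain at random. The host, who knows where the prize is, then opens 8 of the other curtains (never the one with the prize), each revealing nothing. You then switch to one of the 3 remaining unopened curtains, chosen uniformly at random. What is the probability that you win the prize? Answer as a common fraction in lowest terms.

Your original curtain holds the prize with probability 1/12, so the other 11 collectively hold it with probability 11/12.
The host can always find 8 empty curtains to open, so the reveals don't change that 11/12; it is now spread over the 3 remaining unopened curtains.
P(win by switching) = (11/12) · (1/3) = 11/36.

11/36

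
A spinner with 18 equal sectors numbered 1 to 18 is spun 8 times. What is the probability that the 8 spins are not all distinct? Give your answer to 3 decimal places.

P(all 8 different) = 18/18 · 17/18 · ··· · 11/18 ≈ 0.160.
P(at least two equal) = 1 − 0.160 = 0.840.

0.840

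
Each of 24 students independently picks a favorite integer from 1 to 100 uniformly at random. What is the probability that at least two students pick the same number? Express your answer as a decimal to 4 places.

It's easier to compute the probability that all 24 are distinct.
P(all distinct) = 100/100 · 99/100 · ··· · 77/100 ≈ 0.0495.
So the probability of at least one match is 1 − 0.0495 = 0.9505.

0.9505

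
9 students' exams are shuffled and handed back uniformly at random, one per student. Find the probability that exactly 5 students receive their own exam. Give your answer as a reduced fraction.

Choose which 5 of the 9 are fixed: C(9,5) = 126 ways.
The remaining 4 must have no fixed point: D(4) = 9.
P = 126·9/362880 = 1/320.

1/320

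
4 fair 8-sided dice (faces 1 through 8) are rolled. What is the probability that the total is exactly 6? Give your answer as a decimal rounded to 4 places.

0.0024

There are 8^4 = 4096 equally likely outcomes.
The number of ordered 4-tuples from {1,…,8} summing to 6 is 10.
P(sum = 6) = 10/4096 = 5/2048 ≈ 0.0024.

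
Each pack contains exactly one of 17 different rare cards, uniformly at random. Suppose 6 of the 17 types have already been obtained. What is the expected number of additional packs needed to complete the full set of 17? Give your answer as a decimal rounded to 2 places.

51.34

Starting from 6 distinct types, each trial gives a new one with probability (17−i)/17 when i types are held, so the wait for the next new type is 17/(17−i).
E = 17/11 + 17/10 + 17/9 + 17/8 + 17/7 + 17/6 + 17/5 + 17/4 + 17/3 + 17/2 + 17/1 = 1423087/27720 ≈ 51.34.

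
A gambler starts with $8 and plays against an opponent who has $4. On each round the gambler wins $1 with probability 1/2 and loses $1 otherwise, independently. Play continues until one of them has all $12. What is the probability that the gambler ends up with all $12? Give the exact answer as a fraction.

With a fair step, P(i) = ½P(i−1) + ½P(i+1) with P(0)=0, P(12)=1 has the linear solution P(i) = i/12.
P(8) = 8/12 = 2/3.

2/3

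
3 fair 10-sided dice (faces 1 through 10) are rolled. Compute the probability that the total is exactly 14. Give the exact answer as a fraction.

There are 10^3 = 1000 equally likely outcomes.
The number of ordered 3-tuples from {1,…,10} summing to 14 is 69.
P(sum = 14) = 69/1000.

69/1000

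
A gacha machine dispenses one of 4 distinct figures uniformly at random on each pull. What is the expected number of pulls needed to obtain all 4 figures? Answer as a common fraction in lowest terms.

After i distinct types are collected, each trial gives a new one with probability (4−i)/4, so the expected wait for the next new type is 4/(4−i).
E = 4/4 + 4/3 + 4/2 + 4/1 = 25/3.

25/3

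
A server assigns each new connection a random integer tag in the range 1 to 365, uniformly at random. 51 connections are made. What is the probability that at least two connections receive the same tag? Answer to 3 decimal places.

0.974

It's easier to compute the probability that all 51 are distinct.
P(all distinct) = 365/365 · 364/365 · ··· · 315/365 ≈ 0.026.
So the probability of at least one match is 1 − 0.026 = 0.974.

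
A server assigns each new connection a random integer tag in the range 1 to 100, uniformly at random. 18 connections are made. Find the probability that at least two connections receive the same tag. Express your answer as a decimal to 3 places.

0.804

It's easier to compute the probability that all 18 are distinct.
P(all distinct) = 100/100 · 99/100 · ··· · 83/100 ≈ 0.196.
So the probability of at least one match is 1 − 0.196 = 0.804.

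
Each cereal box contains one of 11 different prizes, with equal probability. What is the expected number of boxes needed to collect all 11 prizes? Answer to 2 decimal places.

After i distinct types are collected, each trial gives a new one with probability (11−i)/11, so the expected wait for the next new type is 11/(11−i).
E = 11/11 + 11/10 + 11/9 + 11/8 + 11/7 + 11/6 + 11/5 + 11/4 + 11/3 + 11/2 + 11/1 = 83711/2520 ≈ 33.22.

33.22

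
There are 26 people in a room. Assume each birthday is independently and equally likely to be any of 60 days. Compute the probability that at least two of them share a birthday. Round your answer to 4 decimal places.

It's easier to compute the probability that all 26 are distinct.
P(all distinct) = 60/60 · 59/60 · ··· · 35/60 ≈ 0.0017.
So the probability of at least one match is 1 − 0.0017 = 0.9983.

0.9983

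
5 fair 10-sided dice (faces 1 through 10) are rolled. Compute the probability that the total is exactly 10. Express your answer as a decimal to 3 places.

0.001

There are 10^5 = 100000 equally likely outcomes.
The number of ordered 5-tuples from {1,…,10} summing to 10 is 126.
P(sum = 10) = 126/100000 = 63/50000 ≈ 0.001.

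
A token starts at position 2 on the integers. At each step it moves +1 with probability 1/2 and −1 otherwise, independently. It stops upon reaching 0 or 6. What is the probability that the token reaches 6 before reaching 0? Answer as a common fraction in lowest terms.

1/3

With a fair step, P(i) = ½P(i−1) + ½P(i+1) with P(0)=0, P(6)=1 has the linear solution P(i) = i/6.
P(2) = 2/6 = 1/3.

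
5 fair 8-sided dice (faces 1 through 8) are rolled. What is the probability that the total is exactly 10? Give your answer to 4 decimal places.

There are 8^5 = 32768 equally likely outcomes.
The number of ordered 5-tuples from {1,…,8} summing to 10 is 126.
P(sum = 10) = 126/32768 = 63/16384 ≈ 0.0038.

0.0038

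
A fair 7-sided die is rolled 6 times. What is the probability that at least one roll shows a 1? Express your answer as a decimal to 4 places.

0.6034

P(no roll shows a 1) = (6/7)^6 ≈ 0.3966.
P(at least one) = 1 − 0.3966 = 0.6034.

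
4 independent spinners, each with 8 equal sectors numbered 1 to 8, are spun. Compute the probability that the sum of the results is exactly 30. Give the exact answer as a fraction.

There are 8^4 = 4096 equally likely outcomes.
The number of ordered 4-tuples from {1,…,8} summing to 30 is 10.
P(sum = 30) = 10/4096 = 5/2048.

5/2048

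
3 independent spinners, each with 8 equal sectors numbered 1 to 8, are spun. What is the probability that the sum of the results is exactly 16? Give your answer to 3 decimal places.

0.082

There are 8^3 = 512 equally likely outcomes.
The number of ordered 3-tuples from {1,…,8} summing to 16 is 42.
P(sum = 16) = 42/512 = 21/256 ≈ 0.082.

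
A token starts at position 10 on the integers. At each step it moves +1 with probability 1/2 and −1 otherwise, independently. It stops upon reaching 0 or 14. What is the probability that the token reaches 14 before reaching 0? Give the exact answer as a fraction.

With a fair step, P(i) = ½P(i−1) + ½P(i+1) with P(0)=0, P(14)=1 has the linear solution P(i) = i/14.
P(10) = 10/14 = 5/7.

5/7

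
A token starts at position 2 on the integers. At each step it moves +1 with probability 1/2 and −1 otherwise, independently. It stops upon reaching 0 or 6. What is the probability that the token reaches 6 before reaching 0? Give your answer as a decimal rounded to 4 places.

0.3333

With a fair step, P(i) = ½P(i−1) + ½P(i+1) with P(0)=0, P(6)=1 has the linear solution P(i) = i/6.
P(2) = 2/6 = 1/3 ≈ 0.3333.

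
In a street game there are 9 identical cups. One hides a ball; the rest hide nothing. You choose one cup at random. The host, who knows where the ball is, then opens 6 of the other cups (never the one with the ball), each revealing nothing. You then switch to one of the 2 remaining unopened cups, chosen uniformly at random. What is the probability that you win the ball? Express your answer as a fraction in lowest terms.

4/9

Your original cup holds the ball with probability 1/9, so the other 8 collectively hold it with probability 8/9.
The host can always find 6 empty cups to open, so the reveals don't change that 8/9; it is now spread over the 2 remaining unopened cups.
P(win by switching) = (8/9) · (1/2) = 4/9.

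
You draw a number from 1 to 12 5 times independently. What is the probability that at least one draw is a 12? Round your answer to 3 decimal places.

0.353

P(no draw is a 12) = (11/12)^5 ≈ 0.647.
P(at least one) = 1 − 0.647 = 0.353.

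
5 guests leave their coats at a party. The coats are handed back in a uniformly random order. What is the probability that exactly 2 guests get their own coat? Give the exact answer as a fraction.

Choose which 2 of the 5 are fixed: C(5,2) = 10 ways.
The remaining 3 must have no fixed point: D(3) = 2.
P = 10·2/120 = 1/6.

1/6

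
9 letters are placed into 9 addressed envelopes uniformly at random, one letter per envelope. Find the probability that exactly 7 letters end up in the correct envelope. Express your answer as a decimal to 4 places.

Choose which 7 of the 9 are fixed: C(9,7) = 36 ways.
The remaining 2 must have no fixed point: D(2) = 1.
P = 36·1/362880 = 1/10080 ≈ 0.0001.

0.0001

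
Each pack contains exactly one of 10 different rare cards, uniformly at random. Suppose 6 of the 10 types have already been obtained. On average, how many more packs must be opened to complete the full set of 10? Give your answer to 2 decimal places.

20.83

Starting from 6 distinct types, each trial gives a new one with probability (10−i)/10 when i types are held, so the wait for the next new type is 10/(10−i).
E = 10/4 + 10/3 + 10/2 + 10/1 = 125/6 ≈ 20.83.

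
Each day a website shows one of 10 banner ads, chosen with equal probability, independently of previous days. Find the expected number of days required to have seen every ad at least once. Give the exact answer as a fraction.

After i distinct types are collected, each trial gives a new one with probability (10−i)/10, so the expected wait for the next new type is 10/(10−i).
E = 10/10 + 10/9 + 10/8 + 10/7 + 10/6 + 10/5 + 10/4 + 10/3 + 10/2 + 10/1 = 7381/252.

7381/252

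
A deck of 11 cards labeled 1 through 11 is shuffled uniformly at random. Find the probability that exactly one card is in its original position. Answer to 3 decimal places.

Choose which one is fixed: C(11,1) = 11 ways.
The remaining 10 must have no fixed point: D(10) = 1334961.
P = 11·1334961/39916800 = 16481/44800 ≈ 0.368.

0.368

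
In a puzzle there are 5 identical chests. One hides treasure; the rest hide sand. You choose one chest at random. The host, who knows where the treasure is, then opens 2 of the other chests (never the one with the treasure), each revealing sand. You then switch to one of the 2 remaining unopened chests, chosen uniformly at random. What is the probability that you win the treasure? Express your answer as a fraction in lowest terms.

Your original chest holds the treasure with probability 1/5, so the other 4 collectively hold it with probability 4/5.
The host can always find 2 empty chests to open, so the reveals don't change that 4/5; it is now spread over the 2 remaining unopened chests.
P(win by switching) = (4/5) · (1/2) = 2/5.

2/5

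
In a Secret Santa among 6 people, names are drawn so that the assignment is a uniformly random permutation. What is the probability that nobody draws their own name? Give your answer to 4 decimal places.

0.3681

This is the derangement probability: permutations of 6 with no fixed point.
D(6) = 6! · (1 − 1/1! + 1/2! − ··· + (−1)^6/6!) = 265.
P = 265/720 = 53/144 ≈ 0.3681.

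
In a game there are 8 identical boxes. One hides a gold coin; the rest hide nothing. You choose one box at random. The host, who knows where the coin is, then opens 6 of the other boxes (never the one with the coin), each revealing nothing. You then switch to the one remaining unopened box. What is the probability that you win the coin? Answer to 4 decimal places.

Your original box holds the coin with probability 1/8, so the other 7 collectively hold it with probability 7/8.
The host can always find 6 empty boxes to open, so the reveals don't change that 7/8; it is now spread over the 1 remaining unopened box.
P(win by switching) = (7/8) · (1/1) = 7/8 ≈ 0.8750.

0.8750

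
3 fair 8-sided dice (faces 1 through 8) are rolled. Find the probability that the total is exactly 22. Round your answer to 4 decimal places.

0.0117

There are 8^3 = 512 equally likely outcomes.
The number of ordered 3-tuples from {1,…,8} summing to 22 is 6.
P(sum = 22) = 6/512 = 3/256 ≈ 0.0117.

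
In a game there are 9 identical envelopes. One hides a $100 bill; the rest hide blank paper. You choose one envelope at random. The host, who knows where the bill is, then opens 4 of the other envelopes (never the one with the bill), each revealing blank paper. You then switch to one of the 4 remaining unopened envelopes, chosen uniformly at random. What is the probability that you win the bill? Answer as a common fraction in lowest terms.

2/9

Your original envelope holds the bill with probability 1/9, so the other 8 collectively hold it with probability 8/9.
The host can always find 4 empty envelopes to open, so the reveals don't change that 8/9; it is now spread over the 4 remaining unopened envelopes.
P(win by switching) = (8/9) · (1/4) = 2/9.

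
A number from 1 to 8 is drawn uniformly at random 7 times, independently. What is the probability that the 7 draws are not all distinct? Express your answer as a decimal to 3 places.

P(all 7 different) = 8/8 · 7/8 · ··· · 2/8 ≈ 0.019.
P(at least two equal) = 1 − 0.019 = 0.981.

0.981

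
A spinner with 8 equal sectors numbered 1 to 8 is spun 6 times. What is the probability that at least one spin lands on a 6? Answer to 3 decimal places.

P(no spin lands on a 6) = (7/8)^6 ≈ 0.449.
P(at least one) = 1 − 0.449 = 0.551.

0.551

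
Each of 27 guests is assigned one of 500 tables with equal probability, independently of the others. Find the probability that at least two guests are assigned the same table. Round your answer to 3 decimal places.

0.511

It's easier to compute the probability that all 27 are distinct.
P(all distinct) = 500/500 · 499/500 · ··· · 474/500 ≈ 0.489.
So the probability of at least one match is 1 − 0.489 = 0.511.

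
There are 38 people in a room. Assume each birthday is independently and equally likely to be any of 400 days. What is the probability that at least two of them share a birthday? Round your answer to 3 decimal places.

0.837

It's easier to compute the probability that all 38 are distinct.
P(all distinct) = 400/400 · 399/400 · ··· · 363/400 ≈ 0.163.
So the probability of at least one match is 1 − 0.163 = 0.837.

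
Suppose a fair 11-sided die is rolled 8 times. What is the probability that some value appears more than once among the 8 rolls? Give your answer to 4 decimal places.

0.9690

P(all 8 different) = 11/11 · 10/11 · ··· · 4/11 ≈ 0.0310.
P(at least two equal) = 1 − 0.0310 = 0.9690.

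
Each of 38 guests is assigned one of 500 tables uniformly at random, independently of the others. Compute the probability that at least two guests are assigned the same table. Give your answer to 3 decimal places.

0.764

It's easier to compute the probability that all 38 are distinct.
P(all distinct) = 500/500 · 499/500 · ··· · 463/500 ≈ 0.236.
So the probability of at least one match is 1 − 0.236 = 0.764.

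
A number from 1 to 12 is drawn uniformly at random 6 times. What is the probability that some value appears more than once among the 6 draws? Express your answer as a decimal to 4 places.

0.7772

P(all 6 different) = 12/12 · 11/12 · ··· · 7/12 ≈ 0.2228.
P(at least two equal) = 1 − 0.2228 = 0.7772.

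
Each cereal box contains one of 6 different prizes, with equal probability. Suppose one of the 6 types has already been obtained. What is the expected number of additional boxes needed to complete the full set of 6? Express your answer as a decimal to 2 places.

Starting from 1 distinct type, each trial gives a new one with probability (6−i)/6 when i types are held, so the wait for the next new type is 6/(6−i).
E = 6/5 + 6/4 + 6/3 + 6/2 + 6/1 = 137/10 ≈ 13.70.

13.70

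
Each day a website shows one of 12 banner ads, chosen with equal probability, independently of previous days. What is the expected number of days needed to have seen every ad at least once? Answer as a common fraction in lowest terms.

After i distinct types are collected, each trial gives a new one with probability (12−i)/12, so the expected wait for the next new type is 12/(12−i).
E = 12/12 + 12/11 + 12/10 + 12/9 + 12/8 + 12/7 + 12/6 + 12/5 + 12/4 + 12/3 + 12/2 + 12/1 = 86021/2310.

86021/2310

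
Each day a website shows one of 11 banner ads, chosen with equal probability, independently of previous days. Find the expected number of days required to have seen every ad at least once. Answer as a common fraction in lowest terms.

After i distinct types are collected, each trial gives a new one with probability (11−i)/11, so the expected wait for the next new type is 11/(11−i).
E = 11/11 + 11/10 + 11/9 + 11/8 + 11/7 + 11/6 + 11/5 + 11/4 + 11/3 + 11/2 + 11/1 = 83711/2520.

83711/2520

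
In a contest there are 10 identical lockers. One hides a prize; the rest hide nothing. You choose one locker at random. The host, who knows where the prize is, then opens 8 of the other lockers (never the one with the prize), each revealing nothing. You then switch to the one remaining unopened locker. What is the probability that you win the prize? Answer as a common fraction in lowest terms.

Your original locker holds the prize with probability 1/10, so the other 9 collectively hold it with probability 9/10.
The host can always find 8 empty lockers to open, so the reveals don't change that 9/10; it is now spread over the 1 remaining unopened locker.
P(win by switching) = (9/10) · (1/1) = 9/10.

9/10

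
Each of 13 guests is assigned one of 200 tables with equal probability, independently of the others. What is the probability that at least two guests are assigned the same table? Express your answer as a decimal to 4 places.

It's easier to compute the probability that all 13 are distinct.
P(all distinct) = 200/200 · 199/200 · ··· · 188/200 ≈ 0.6714.
So the probability of at least one match is 1 − 0.6714 = 0.3286.

0.3286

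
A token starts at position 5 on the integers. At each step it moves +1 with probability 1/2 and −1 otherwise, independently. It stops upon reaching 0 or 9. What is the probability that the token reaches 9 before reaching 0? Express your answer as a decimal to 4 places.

With a fair step, P(i) = ½P(i−1) + ½P(i+1) with P(0)=0, P(9)=1 has the linear solution P(i) = i/9.
P(5) = 5/9 ≈ 0.5556.

0.5556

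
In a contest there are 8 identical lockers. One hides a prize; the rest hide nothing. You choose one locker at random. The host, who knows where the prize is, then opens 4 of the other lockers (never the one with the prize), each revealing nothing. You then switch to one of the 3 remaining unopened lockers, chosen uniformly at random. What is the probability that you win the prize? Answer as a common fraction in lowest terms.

Your original locker holds the prize with probability 1/8, so the other 7 collectively hold it with probability 7/8.
The host can always find 4 empty lockers to open, so the reveals don't change that 7/8; it is now spread over the 3 remaining unopened lockers.
P(win by switching) = (7/8) · (1/3) = 7/24.

7/24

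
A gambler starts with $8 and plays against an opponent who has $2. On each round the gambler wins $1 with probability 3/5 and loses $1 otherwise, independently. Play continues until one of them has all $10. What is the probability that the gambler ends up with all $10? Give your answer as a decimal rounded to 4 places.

0.9779

Let r = q/p = (2/5)/(3/5) = 2/3. The recurrence P(i) = p·P(i+1) + q·P(i−1) with P(0)=0, P(10)=1 gives P(i) = (1 − r^i)/(1 − r^10).
P(8) = (1 − (2/3)^8) / (1 − (2/3)^10) = 11349/11605 ≈ 0.9779.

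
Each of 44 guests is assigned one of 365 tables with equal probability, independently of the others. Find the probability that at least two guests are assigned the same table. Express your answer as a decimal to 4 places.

It's easier to compute the probability that all 44 are distinct.
P(all distinct) = 365/365 · 364/365 · ··· · 322/365 ≈ 0.0671.
So the probability of at least one match is 1 − 0.0671 = 0.9329.

0.9329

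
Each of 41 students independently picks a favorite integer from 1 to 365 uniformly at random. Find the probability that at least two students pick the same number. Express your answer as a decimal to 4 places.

0.9032

It's easier to compute the probability that all 41 are distinct.
P(all distinct) = 365/365 · 364/365 · ··· · 325/365 ≈ 0.0968.
So the probability of at least one match is 1 − 0.0968 = 0.9032.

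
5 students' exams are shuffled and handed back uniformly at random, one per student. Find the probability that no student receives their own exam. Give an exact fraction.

11/30

This is the derangement probability: permutations of 5 with no fixed point.
D(5) = 5! · (1 − 1/1! + 1/2! − ··· + (−1)^5/5!) = 44.
P = 44/120 = 11/30.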